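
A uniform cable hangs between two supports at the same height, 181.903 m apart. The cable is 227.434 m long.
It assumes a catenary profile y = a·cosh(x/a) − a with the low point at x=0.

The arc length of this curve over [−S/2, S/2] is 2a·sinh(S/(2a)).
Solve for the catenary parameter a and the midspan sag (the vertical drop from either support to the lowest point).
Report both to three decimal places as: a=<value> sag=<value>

a=76.856 sag=60.397

seed: a₀ = √(S³/(24(L−S))) = √(181.903³/(24·45.531)) = 74.216518
iter 1: u=1.225489  f(a)=+3.544e+00  f'(a)=-1.421e+00  a ← 74.216518 − (+3.544e+00/-1.421e+00) = 76.709684
iter 2: u=1.185659  f(a)=+1.864e-01  f'(a)=-1.275e+00  a ← 76.709684 − (+1.864e-01/-1.275e+00) = 76.855834
iter 3: u=1.183404  f(a)=+5.791e-04  f'(a)=-1.268e+00  a ← 76.855834 − (+5.791e-04/-1.268e+00) = 76.856291
iter 4: u=1.183397  f(a)=+5.628e-09  f'(a)=-1.268e+00  a ← 76.856291 − (+5.628e-09/-1.268e+00) = 76.856291
iter 5: u=1.183397  f(a)=+0.000e+00  f'(a)=-1.268e+00  a ← 76.856291 − (+0.000e+00/-1.268e+00) = 76.856291
converged: |Δa| < 1e-12 after 5 iterations
sag = a·(cosh(S/(2a)) − 1) = 76.856291·(cosh(1.183397) − 1) = 60.396926
T_max/T_min = cosh(S/(2a)) = 1.785842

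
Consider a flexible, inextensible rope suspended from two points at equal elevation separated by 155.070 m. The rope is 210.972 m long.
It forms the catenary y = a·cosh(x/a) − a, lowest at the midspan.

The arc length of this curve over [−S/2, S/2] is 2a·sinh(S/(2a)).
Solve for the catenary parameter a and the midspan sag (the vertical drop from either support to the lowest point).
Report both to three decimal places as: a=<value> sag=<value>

seed: a₀ = √(S³/(24(L−S))) = √(155.070³/(24·55.902)) = 52.719634
iter 1: u=1.470704  f(a)=+6.367e+00  f'(a)=-2.616e+00  a ← 52.719634 − (+6.367e+00/-2.616e+00) = 55.153052
iter 2: u=1.405815  f(a)=+4.673e-01  f'(a)=-2.245e+00  a ← 55.153052 − (+4.673e-01/-2.245e+00) = 55.361214
iter 3: u=1.400529  f(a)=+2.959e-03  f'(a)=-2.217e+00  a ← 55.361214 − (+2.959e-03/-2.217e+00) = 55.362549
iter 4: u=1.400495  f(a)=+1.203e-07  f'(a)=-2.217e+00  a ← 55.362549 − (+1.203e-07/-2.217e+00) = 55.362549
iter 5: u=1.400495  f(a)=-2.842e-14  f'(a)=-2.217e+00  a ← 55.362549 − (-2.842e-14/-2.217e+00) = 55.362549
converged: |Δa| < 1e-12 after 5 iterations
sag = a·(cosh(S/(2a)) − 1) = 55.362549·(cosh(1.400495) − 1) = 63.768925
T_max/T_min = cosh(S/(2a)) = 2.151842

a=55.363 sag=63.769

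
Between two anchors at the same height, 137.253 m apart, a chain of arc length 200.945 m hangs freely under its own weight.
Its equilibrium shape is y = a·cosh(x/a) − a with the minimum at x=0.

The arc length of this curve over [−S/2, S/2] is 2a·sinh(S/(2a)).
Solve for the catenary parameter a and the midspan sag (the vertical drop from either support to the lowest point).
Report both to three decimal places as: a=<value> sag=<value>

a=43.731 sag=65.846

seed: a₀ = √(S³/(24(L−S))) = √(137.253³/(24·63.692)) = 41.127727
iter 1: u=1.668619  f(a)=+9.478e+00  f'(a)=-4.050e+00  a ← 41.127727 − (+9.478e+00/-4.050e+00) = 43.467985
iter 2: u=1.578783  f(a)=+8.692e-01  f'(a)=-3.338e+00  a ← 43.467985 − (+8.692e-01/-3.338e+00) = 43.728343
iter 3: u=1.569383  f(a)=+8.939e-03  f'(a)=-3.270e+00  a ← 43.728343 − (+8.939e-03/-3.270e+00) = 43.731077
iter 4: u=1.569284  f(a)=+9.670e-07  f'(a)=-3.269e+00  a ← 43.731077 − (+9.670e-07/-3.269e+00) = 43.731077
iter 5: u=1.569284  f(a)=+0.000e+00  f'(a)=-3.269e+00  a ← 43.731077 − (+0.000e+00/-3.269e+00) = 43.731077
converged: |Δa| < 1e-12 after 5 iterations
sag = a·(cosh(S/(2a)) − 1) = 43.731077·(cosh(1.569284) − 1) = 65.845975
T_max/T_min = cosh(S/(2a)) = 2.505702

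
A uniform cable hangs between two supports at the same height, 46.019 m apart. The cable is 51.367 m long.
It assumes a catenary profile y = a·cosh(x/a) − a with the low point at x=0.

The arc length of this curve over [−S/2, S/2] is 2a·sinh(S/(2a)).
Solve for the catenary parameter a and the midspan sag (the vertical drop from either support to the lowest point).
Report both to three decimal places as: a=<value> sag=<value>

a=28.023 sag=9.989

seed: a₀ = √(S³/(24(L−S))) = √(46.019³/(24·5.348)) = 27.555256
iter 1: u=0.835031  f(a)=+1.896e-01  f'(a)=-4.159e-01  a ← 27.555256 − (+1.896e-01/-4.159e-01) = 28.011065
iter 2: u=0.821443  f(a)=+4.806e-03  f'(a)=-3.951e-01  a ← 28.011065 − (+4.806e-03/-3.951e-01) = 28.023231
iter 3: u=0.821087  f(a)=+3.267e-06  f'(a)=-3.945e-01  a ← 28.023231 − (+3.267e-06/-3.945e-01) = 28.023239
iter 4: u=0.821086  f(a)=+1.506e-12  f'(a)=-3.945e-01  a ← 28.023239 − (+1.506e-12/-3.945e-01) = 28.023239
converged: |Δa| < 1e-12 after 4 iterations
sag = a·(cosh(S/(2a)) − 1) = 28.023239·(cosh(0.821086) − 1) = 9.989181
T_max/T_min = cosh(S/(2a)) = 1.356461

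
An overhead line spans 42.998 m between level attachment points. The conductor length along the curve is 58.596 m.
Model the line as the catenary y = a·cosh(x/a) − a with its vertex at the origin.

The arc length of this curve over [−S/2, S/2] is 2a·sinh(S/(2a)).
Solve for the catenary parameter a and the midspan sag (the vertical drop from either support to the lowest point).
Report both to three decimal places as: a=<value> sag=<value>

a=15.307 sag=17.749

seed: a₀ = √(S³/(24(L−S))) = √(42.998³/(24·15.598)) = 14.572441
iter 1: u=1.475319  f(a)=+1.788e+00  f'(a)=-2.644e+00  a ← 14.572441 − (+1.788e+00/-2.644e+00) = 15.248652
iter 2: u=1.409895  f(a)=+1.320e-01  f'(a)=-2.267e+00  a ← 15.248652 − (+1.320e-01/-2.267e+00) = 15.306875
iter 3: u=1.404532  f(a)=+8.460e-04  f'(a)=-2.238e+00  a ← 15.306875 − (+8.460e-04/-2.238e+00) = 15.307253
iter 4: u=1.404498  f(a)=+3.525e-08  f'(a)=-2.238e+00  a ← 15.307253 − (+3.525e-08/-2.238e+00) = 15.307253
iter 5: u=1.404498  f(a)=+0.000e+00  f'(a)=-2.238e+00  a ← 15.307253 − (+0.000e+00/-2.238e+00) = 15.307253
converged: |Δa| < 1e-12 after 5 iterations
sag = a·(cosh(S/(2a)) − 1) = 15.307253·(cosh(1.404498) − 1) = 17.748530
T_max/T_min = cosh(S/(2a)) = 2.159485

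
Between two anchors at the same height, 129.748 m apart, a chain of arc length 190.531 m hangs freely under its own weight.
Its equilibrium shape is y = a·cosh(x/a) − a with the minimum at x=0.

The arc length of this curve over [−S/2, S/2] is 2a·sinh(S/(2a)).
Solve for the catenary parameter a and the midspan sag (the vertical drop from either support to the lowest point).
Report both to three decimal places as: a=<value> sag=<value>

a=41.166 sag=62.614

seed: a₀ = √(S³/(24(L−S))) = √(129.748³/(24·60.783)) = 38.694953
iter 1: u=1.676549  f(a)=+9.137e+00  f'(a)=-4.118e+00  a ← 38.694953 − (+9.137e+00/-4.118e+00) = 40.913706
iter 2: u=1.585630  f(a)=+8.448e-01  f'(a)=-3.389e+00  a ← 40.913706 − (+8.448e-01/-3.389e+00) = 41.162997
iter 3: u=1.576027  f(a)=+8.847e-03  f'(a)=-3.318e+00  a ← 41.162997 − (+8.847e-03/-3.318e+00) = 41.165663
iter 4: u=1.575925  f(a)=+9.926e-07  f'(a)=-3.317e+00  a ← 41.165663 − (+9.926e-07/-3.317e+00) = 41.165663
iter 5: u=1.575925  f(a)=+2.842e-14  f'(a)=-3.317e+00  a ← 41.165663 − (+2.842e-14/-3.317e+00) = 41.165663
converged: |Δa| < 1e-12 after 5 iterations
sag = a·(cosh(S/(2a)) − 1) = 41.165663·(cosh(1.575925) − 1) = 62.613561
T_max/T_min = cosh(S/(2a)) = 2.521014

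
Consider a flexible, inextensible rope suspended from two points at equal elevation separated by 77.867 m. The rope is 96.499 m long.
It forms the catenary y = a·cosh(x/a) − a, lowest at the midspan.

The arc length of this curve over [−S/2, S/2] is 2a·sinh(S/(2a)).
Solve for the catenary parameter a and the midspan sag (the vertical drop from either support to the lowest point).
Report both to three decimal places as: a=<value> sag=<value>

a=33.601 sag=25.196

seed: a₀ = √(S³/(24(L−S))) = √(77.867³/(24·18.632)) = 32.493374
iter 1: u=1.198198  f(a)=+1.384e+00  f'(a)=-1.320e+00  a ← 32.493374 − (+1.384e+00/-1.320e+00) = 33.541843
iter 2: u=1.160744  f(a)=+6.982e-02  f'(a)=-1.190e+00  a ← 33.541843 − (+6.982e-02/-1.190e+00) = 33.600512
iter 3: u=1.158717  f(a)=+1.985e-04  f'(a)=-1.183e+00  a ← 33.600512 − (+1.985e-04/-1.183e+00) = 33.600680
iter 4: u=1.158712  f(a)=+1.615e-09  f'(a)=-1.183e+00  a ← 33.600680 − (+1.615e-09/-1.183e+00) = 33.600680
iter 5: u=1.158712  f(a)=-1.421e-14  f'(a)=-1.183e+00  a ← 33.600680 − (-1.421e-14/-1.183e+00) = 33.600680
converged: |Δa| < 1e-12 after 5 iterations
sag = a·(cosh(S/(2a)) − 1) = 33.600680·(cosh(1.158712) − 1) = 25.195748
T_max/T_min = cosh(S/(2a)) = 1.749858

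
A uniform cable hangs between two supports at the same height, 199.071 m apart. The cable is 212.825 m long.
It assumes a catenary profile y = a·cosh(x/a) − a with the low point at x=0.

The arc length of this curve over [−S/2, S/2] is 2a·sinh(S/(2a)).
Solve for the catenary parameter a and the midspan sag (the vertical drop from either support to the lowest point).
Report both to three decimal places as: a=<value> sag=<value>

a=156.171 sag=32.808

seed: a₀ = √(S³/(24(L−S))) = √(199.071³/(24·13.754)) = 154.593727
iter 1: u=0.643852  f(a)=+2.879e-01  f'(a)=-1.854e-01  a ← 154.593727 − (+2.879e-01/-1.854e-01) = 156.146457
iter 2: u=0.637450  f(a)=+4.395e-03  f'(a)=-1.798e-01  a ← 156.146457 − (+4.395e-03/-1.798e-01) = 156.170902
iter 3: u=0.637350  f(a)=+1.060e-06  f'(a)=-1.797e-01  a ← 156.170902 − (+1.060e-06/-1.797e-01) = 156.170908
iter 4: u=0.637350  f(a)=+2.842e-14  f'(a)=-1.797e-01  a ← 156.170908 − (+2.842e-14/-1.797e-01) = 156.170908
converged: |Δa| < 1e-12 after 4 iterations
sag = a·(cosh(S/(2a)) − 1) = 156.170908·(cosh(0.637350) − 1) = 32.807854
T_max/T_min = cosh(S/(2a)) = 1.210077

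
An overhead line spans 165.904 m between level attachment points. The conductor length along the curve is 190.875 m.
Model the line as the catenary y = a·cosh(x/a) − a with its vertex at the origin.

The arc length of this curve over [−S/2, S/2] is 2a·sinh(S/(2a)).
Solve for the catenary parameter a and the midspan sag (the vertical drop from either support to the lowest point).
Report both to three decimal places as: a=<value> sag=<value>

a=89.195 sag=41.434

seed: a₀ = √(S³/(24(L−S))) = √(165.904³/(24·24.971)) = 87.289438
iter 1: u=0.950310  f(a)=+1.152e+00  f'(a)=-6.255e-01  a ← 87.289438 − (+1.152e+00/-6.255e-01) = 89.131309
iter 2: u=0.930672  f(a)=+3.748e-02  f'(a)=-5.854e-01  a ← 89.131309 − (+3.748e-02/-5.854e-01) = 89.195324
iter 3: u=0.930004  f(a)=+4.260e-05  f'(a)=-5.841e-01  a ← 89.195324 − (+4.260e-05/-5.841e-01) = 89.195397
iter 4: u=0.930003  f(a)=+5.519e-11  f'(a)=-5.841e-01  a ← 89.195397 − (+5.519e-11/-5.841e-01) = 89.195397
iter 5: u=0.930003  f(a)=+0.000e+00  f'(a)=-5.841e-01  a ← 89.195397 − (+0.000e+00/-5.841e-01) = 89.195397
converged: |Δa| < 1e-12 after 5 iterations
sag = a·(cosh(S/(2a)) − 1) = 89.195397·(cosh(0.930003) − 1) = 41.434367
T_max/T_min = cosh(S/(2a)) = 1.464535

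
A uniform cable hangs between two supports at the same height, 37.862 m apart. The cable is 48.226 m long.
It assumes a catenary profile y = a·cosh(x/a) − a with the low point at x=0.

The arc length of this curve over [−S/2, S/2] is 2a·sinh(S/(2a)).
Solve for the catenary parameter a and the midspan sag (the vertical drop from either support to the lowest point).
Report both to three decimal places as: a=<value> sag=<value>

a=15.344 sag=13.237

seed: a₀ = √(S³/(24(L−S))) = √(37.862³/(24·10.364)) = 14.771888
iter 1: u=1.281556  f(a)=+8.851e-01  f'(a)=-1.648e+00  a ← 14.771888 − (+8.851e-01/-1.648e+00) = 15.309114
iter 2: u=1.236584  f(a)=+5.058e-02  f'(a)=-1.464e+00  a ← 15.309114 − (+5.058e-02/-1.464e+00) = 15.343657
iter 3: u=1.233800  f(a)=+1.873e-04  f'(a)=-1.453e+00  a ← 15.343657 − (+1.873e-04/-1.453e+00) = 15.343786
iter 4: u=1.233789  f(a)=+2.589e-09  f'(a)=-1.453e+00  a ← 15.343786 − (+2.589e-09/-1.453e+00) = 15.343786
iter 5: u=1.233789  f(a)=-7.105e-15  f'(a)=-1.453e+00  a ← 15.343786 − (-7.105e-15/-1.453e+00) = 15.343786
converged: |Δa| < 1e-12 after 5 iterations
sag = a·(cosh(S/(2a)) − 1) = 15.343786·(cosh(1.233789) − 1) = 13.237126
T_max/T_min = cosh(S/(2a)) = 1.862703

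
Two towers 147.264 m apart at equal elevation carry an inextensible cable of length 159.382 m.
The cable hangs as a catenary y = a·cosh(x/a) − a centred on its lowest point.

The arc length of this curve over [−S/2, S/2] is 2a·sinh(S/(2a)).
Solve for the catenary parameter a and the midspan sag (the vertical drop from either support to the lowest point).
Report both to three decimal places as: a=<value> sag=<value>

seed: a₀ = √(S³/(24(L−S))) = √(147.264³/(24·12.118)) = 104.790954
iter 1: u=0.702656  f(a)=+3.027e-01  f'(a)=-2.429e-01  a ← 104.790954 − (+3.027e-01/-2.429e-01) = 106.037093
iter 2: u=0.694399  f(a)=+5.484e-03  f'(a)=-2.342e-01  a ← 106.037093 − (+5.484e-03/-2.342e-01) = 106.060512
iter 3: u=0.694245  f(a)=+1.874e-06  f'(a)=-2.340e-01  a ← 106.060512 − (+1.874e-06/-2.340e-01) = 106.060520
iter 4: u=0.694245  f(a)=+1.990e-13  f'(a)=-2.340e-01  a ← 106.060520 − (+1.990e-13/-2.340e-01) = 106.060520
converged: |Δa| < 1e-12 after 4 iterations
sag = a·(cosh(S/(2a)) − 1) = 106.060520·(cosh(0.694245) − 1) = 26.602547
T_max/T_min = cosh(S/(2a)) = 1.250824

a=106.061 sag=26.603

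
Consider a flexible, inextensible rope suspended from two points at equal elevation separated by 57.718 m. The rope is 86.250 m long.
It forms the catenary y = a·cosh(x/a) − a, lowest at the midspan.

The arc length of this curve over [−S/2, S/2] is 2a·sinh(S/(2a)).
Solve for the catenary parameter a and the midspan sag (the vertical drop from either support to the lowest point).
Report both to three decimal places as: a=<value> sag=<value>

seed: a₀ = √(S³/(24(L−S))) = √(57.718³/(24·28.532)) = 16.756958
iter 1: u=1.722210  f(a)=+4.543e+00  f'(a)=-4.529e+00  a ← 16.756958 − (+4.543e+00/-4.529e+00) = 17.760107
iter 2: u=1.624934  f(a)=+4.399e-01  f'(a)=-3.690e+00  a ← 17.760107 − (+4.399e-01/-3.690e+00) = 17.879309
iter 3: u=1.614100  f(a)=+5.101e-03  f'(a)=-3.605e+00  a ← 17.879309 − (+5.101e-03/-3.605e+00) = 17.880724
iter 4: u=1.613973  f(a)=+7.037e-07  f'(a)=-3.604e+00  a ← 17.880724 − (+7.037e-07/-3.604e+00) = 17.880724
iter 5: u=1.613973  f(a)=+0.000e+00  f'(a)=-3.604e+00  a ← 17.880724 − (+0.000e+00/-3.604e+00) = 17.880724
converged: |Δa| < 1e-12 after 5 iterations
sag = a·(cosh(S/(2a)) − 1) = 17.880724·(cosh(1.613973) − 1) = 28.804240
T_max/T_min = cosh(S/(2a)) = 2.610910

a=17.881 sag=28.804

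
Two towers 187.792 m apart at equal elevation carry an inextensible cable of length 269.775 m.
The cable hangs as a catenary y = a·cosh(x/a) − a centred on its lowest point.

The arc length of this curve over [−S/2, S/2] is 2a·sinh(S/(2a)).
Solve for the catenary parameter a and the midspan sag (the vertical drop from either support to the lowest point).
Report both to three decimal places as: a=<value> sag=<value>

a=61.488 sag=86.753

seed: a₀ = √(S³/(24(L−S))) = √(187.792³/(24·81.983)) = 58.016043
iter 1: u=1.618449  f(a)=+1.143e+01  f'(a)=-3.639e+00  a ← 58.016043 − (+1.143e+01/-3.639e+00) = 61.157318
iter 2: u=1.535319  f(a)=+9.941e-01  f'(a)=-3.031e+00  a ← 61.157318 − (+9.941e-01/-3.031e+00) = 61.485257
iter 3: u=1.527130  f(a)=+9.100e-03  f'(a)=-2.976e+00  a ← 61.485257 − (+9.100e-03/-2.976e+00) = 61.488314
iter 4: u=1.527054  f(a)=+7.779e-07  f'(a)=-2.976e+00  a ← 61.488314 − (+7.779e-07/-2.976e+00) = 61.488314
iter 5: u=1.527054  f(a)=+0.000e+00  f'(a)=-2.976e+00  a ← 61.488314 − (+0.000e+00/-2.976e+00) = 61.488314
converged: |Δa| < 1e-12 after 5 iterations
sag = a·(cosh(S/(2a)) − 1) = 61.488314·(cosh(1.527054) − 1) = 86.752876
T_max/T_min = cosh(S/(2a)) = 2.410884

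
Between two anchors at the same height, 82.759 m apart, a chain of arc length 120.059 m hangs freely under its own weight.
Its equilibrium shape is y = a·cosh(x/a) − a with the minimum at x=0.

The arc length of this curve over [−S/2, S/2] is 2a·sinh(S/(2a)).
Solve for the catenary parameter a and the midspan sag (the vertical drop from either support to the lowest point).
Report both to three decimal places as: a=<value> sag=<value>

a=26.714 sag=38.991

seed: a₀ = √(S³/(24(L−S))) = √(82.759³/(24·37.300)) = 25.163023
iter 1: u=1.644457  f(a)=+5.381e+00  f'(a)=-3.848e+00  a ← 25.163023 − (+5.381e+00/-3.848e+00) = 26.561384
iter 2: u=1.557882  f(a)=+4.811e-01  f'(a)=-3.188e+00  a ← 26.561384 − (+4.811e-01/-3.188e+00) = 26.712298
iter 3: u=1.549081  f(a)=+4.680e-03  f'(a)=-3.126e+00  a ← 26.712298 − (+4.680e-03/-3.126e+00) = 26.713795
iter 4: u=1.548994  f(a)=+4.525e-07  f'(a)=-3.126e+00  a ← 26.713795 − (+4.525e-07/-3.126e+00) = 26.713795
iter 5: u=1.548994  f(a)=-1.421e-14  f'(a)=-3.126e+00  a ← 26.713795 − (-1.421e-14/-3.126e+00) = 26.713795
converged: |Δa| < 1e-12 after 5 iterations
sag = a·(cosh(S/(2a)) − 1) = 26.713795·(cosh(1.548994) − 1) = 38.991362
T_max/T_min = cosh(S/(2a)) = 2.459597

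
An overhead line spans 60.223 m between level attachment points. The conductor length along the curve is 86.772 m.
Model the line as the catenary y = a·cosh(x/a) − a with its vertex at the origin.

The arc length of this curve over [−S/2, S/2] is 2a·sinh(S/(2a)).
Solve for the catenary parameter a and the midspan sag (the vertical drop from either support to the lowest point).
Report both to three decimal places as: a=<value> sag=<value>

seed: a₀ = √(S³/(24(L−S))) = √(60.223³/(24·26.549)) = 18.514580
iter 1: u=1.626367  f(a)=+3.741e+00  f'(a)=-3.702e+00  a ← 18.514580 − (+3.741e+00/-3.702e+00) = 19.525085
iter 2: u=1.542196  f(a)=+3.281e-01  f'(a)=-3.078e+00  a ← 19.525085 − (+3.281e-01/-3.078e+00) = 19.631657
iter 3: u=1.533824  f(a)=+3.060e-03  f'(a)=-3.021e+00  a ← 19.631657 − (+3.060e-03/-3.021e+00) = 19.632669
iter 4: u=1.533745  f(a)=+2.716e-07  f'(a)=-3.021e+00  a ← 19.632669 − (+2.716e-07/-3.021e+00) = 19.632669
iter 5: u=1.533745  f(a)=+2.842e-14  f'(a)=-3.021e+00  a ← 19.632669 − (+2.842e-14/-3.021e+00) = 19.632669
converged: |Δa| < 1e-12 after 5 iterations
sag = a·(cosh(S/(2a)) − 1) = 19.632669·(cosh(1.533745) − 1) = 27.988615
T_max/T_min = cosh(S/(2a)) = 2.425614

a=19.633 sag=27.989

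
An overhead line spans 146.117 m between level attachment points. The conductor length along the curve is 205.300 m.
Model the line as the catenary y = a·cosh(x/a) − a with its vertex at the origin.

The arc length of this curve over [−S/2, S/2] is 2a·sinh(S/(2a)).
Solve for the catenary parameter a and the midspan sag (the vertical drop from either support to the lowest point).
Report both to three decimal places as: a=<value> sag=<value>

a=49.482 sag=64.472

seed: a₀ = √(S³/(24(L−S))) = √(146.117³/(24·59.183)) = 46.864826
iter 1: u=1.558920  f(a)=+7.622e+00  f'(a)=-3.195e+00  a ← 46.864826 − (+7.622e+00/-3.195e+00) = 49.250223
iter 2: u=1.483415  f(a)=+6.206e-01  f'(a)=-2.694e+00  a ← 49.250223 − (+6.206e-01/-2.694e+00) = 49.480559
iter 3: u=1.476509  f(a)=+4.920e-03  f'(a)=-2.652e+00  a ← 49.480559 − (+4.920e-03/-2.652e+00) = 49.482415
iter 4: u=1.476454  f(a)=+3.147e-07  f'(a)=-2.651e+00  a ← 49.482415 − (+3.147e-07/-2.651e+00) = 49.482415
iter 5: u=1.476454  f(a)=+0.000e+00  f'(a)=-2.651e+00  a ← 49.482415 − (+0.000e+00/-2.651e+00) = 49.482415
converged: |Δa| < 1e-12 after 5 iterations
sag = a·(cosh(S/(2a)) − 1) = 49.482415·(cosh(1.476454) − 1) = 64.471663
T_max/T_min = cosh(S/(2a)) = 2.302921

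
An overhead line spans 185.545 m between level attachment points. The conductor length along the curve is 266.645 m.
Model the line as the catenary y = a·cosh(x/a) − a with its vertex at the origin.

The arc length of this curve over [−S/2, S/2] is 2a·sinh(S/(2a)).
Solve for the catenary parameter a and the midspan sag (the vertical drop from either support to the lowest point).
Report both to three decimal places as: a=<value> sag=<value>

a=60.720 sag=85.779

seed: a₀ = √(S³/(24(L−S))) = √(185.545³/(24·81.100)) = 57.287232
iter 1: u=1.619427  f(a)=+1.132e+01  f'(a)=-3.647e+00  a ← 57.287232 − (+1.132e+01/-3.647e+00) = 60.392114
iter 2: u=1.536169  f(a)=+9.857e-01  f'(a)=-3.037e+00  a ← 60.392114 − (+9.857e-01/-3.037e+00) = 60.716663
iter 3: u=1.527958  f(a)=+9.044e-03  f'(a)=-2.982e+00  a ← 60.716663 − (+9.044e-03/-2.982e+00) = 60.719696
iter 4: u=1.527882  f(a)=+7.767e-07  f'(a)=-2.981e+00  a ← 60.719696 − (+7.767e-07/-2.981e+00) = 60.719696
iter 5: u=1.527882  f(a)=+5.684e-14  f'(a)=-2.981e+00  a ← 60.719696 − (+5.684e-14/-2.981e+00) = 60.719696
converged: |Δa| < 1e-12 after 5 iterations
sag = a·(cosh(S/(2a)) − 1) = 60.719696·(cosh(1.527882) − 1) = 85.778668
T_max/T_min = cosh(S/(2a)) = 2.412699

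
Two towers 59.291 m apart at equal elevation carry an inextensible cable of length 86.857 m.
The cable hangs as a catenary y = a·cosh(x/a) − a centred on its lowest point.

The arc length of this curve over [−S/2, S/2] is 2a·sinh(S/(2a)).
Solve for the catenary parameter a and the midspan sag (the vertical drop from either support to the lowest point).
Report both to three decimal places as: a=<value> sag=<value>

seed: a₀ = √(S³/(24(L−S))) = √(59.291³/(24·27.566)) = 17.749686
iter 1: u=1.670199  f(a)=+4.110e+00  f'(a)=-4.063e+00  a ← 17.749686 − (+4.110e+00/-4.063e+00) = 18.761228
iter 2: u=1.580147  f(a)=+3.776e-01  f'(a)=-3.348e+00  a ← 18.761228 − (+3.776e-01/-3.348e+00) = 18.873986
iter 3: u=1.570707  f(a)=+3.897e-03  f'(a)=-3.280e+00  a ← 18.873986 − (+3.897e-03/-3.280e+00) = 18.875174
iter 4: u=1.570608  f(a)=+4.247e-07  f'(a)=-3.279e+00  a ← 18.875174 − (+4.247e-07/-3.279e+00) = 18.875174
iter 5: u=1.570608  f(a)=+2.842e-14  f'(a)=-3.279e+00  a ← 18.875174 − (+2.842e-14/-3.279e+00) = 18.875174
converged: |Δa| < 1e-12 after 5 iterations
sag = a·(cosh(S/(2a)) − 1) = 18.875174·(cosh(1.570608) − 1) = 28.477828
T_max/T_min = cosh(S/(2a)) = 2.508745

a=18.875 sag=28.478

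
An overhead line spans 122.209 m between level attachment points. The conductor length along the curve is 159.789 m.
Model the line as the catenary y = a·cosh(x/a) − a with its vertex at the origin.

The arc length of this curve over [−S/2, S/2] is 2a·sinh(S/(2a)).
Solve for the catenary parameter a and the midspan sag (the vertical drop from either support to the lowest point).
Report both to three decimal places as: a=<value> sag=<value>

a=46.929 sag=45.729

seed: a₀ = √(S³/(24(L−S))) = √(122.209³/(24·37.580)) = 44.985316
iter 1: u=1.358321  f(a)=+3.623e+00  f'(a)=-2.000e+00  a ← 44.985316 − (+3.623e+00/-2.000e+00) = 46.796813
iter 2: u=1.305741  f(a)=+2.303e-01  f'(a)=-1.753e+00  a ← 46.796813 − (+2.303e-01/-1.753e+00) = 46.928203
iter 3: u=1.302085  f(a)=+1.071e-03  f'(a)=-1.737e+00  a ← 46.928203 − (+1.071e-03/-1.737e+00) = 46.928820
iter 4: u=1.302068  f(a)=+2.338e-08  f'(a)=-1.737e+00  a ← 46.928820 − (+2.338e-08/-1.737e+00) = 46.928820
iter 5: u=1.302068  f(a)=+0.000e+00  f'(a)=-1.737e+00  a ← 46.928820 − (+0.000e+00/-1.737e+00) = 46.928820
converged: |Δa| < 1e-12 after 5 iterations
sag = a·(cosh(S/(2a)) − 1) = 46.928820·(cosh(1.302068) − 1) = 45.728858
T_max/T_min = cosh(S/(2a)) = 1.974430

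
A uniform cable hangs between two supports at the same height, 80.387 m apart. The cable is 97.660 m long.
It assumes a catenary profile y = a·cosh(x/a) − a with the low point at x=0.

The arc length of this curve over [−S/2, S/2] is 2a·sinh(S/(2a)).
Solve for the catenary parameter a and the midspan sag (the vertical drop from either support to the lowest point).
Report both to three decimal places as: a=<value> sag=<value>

a=36.488 sag=24.469

seed: a₀ = √(S³/(24(L−S))) = √(80.387³/(24·17.273)) = 35.398856
iter 1: u=1.135446  f(a)=+1.148e+00  f'(a)=-1.108e+00  a ← 35.398856 − (+1.148e+00/-1.108e+00) = 36.435501
iter 2: u=1.103141  f(a)=+5.237e-02  f'(a)=-1.009e+00  a ← 36.435501 − (+5.237e-02/-1.009e+00) = 36.487419
iter 3: u=1.101571  f(a)=+1.205e-04  f'(a)=-1.004e+00  a ← 36.487419 − (+1.205e-04/-1.004e+00) = 36.487539
iter 4: u=1.101568  f(a)=+6.407e-10  f'(a)=-1.004e+00  a ← 36.487539 − (+6.407e-10/-1.004e+00) = 36.487539
iter 5: u=1.101568  f(a)=+1.421e-14  f'(a)=-1.004e+00  a ← 36.487539 − (+1.421e-14/-1.004e+00) = 36.487539
converged: |Δa| < 1e-12 after 5 iterations
sag = a·(cosh(S/(2a)) − 1) = 36.487539·(cosh(1.101568) − 1) = 24.469080
T_max/T_min = cosh(S/(2a)) = 1.670615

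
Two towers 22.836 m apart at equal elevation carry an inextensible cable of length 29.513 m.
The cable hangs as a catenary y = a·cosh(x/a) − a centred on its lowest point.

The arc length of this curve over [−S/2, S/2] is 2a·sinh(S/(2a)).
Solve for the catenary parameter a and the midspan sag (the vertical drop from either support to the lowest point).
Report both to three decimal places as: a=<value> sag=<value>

seed: a₀ = √(S³/(24(L−S))) = √(22.836³/(24·6.677)) = 8.620526
iter 1: u=1.324513  f(a)=+6.108e-01  f'(a)=-1.838e+00  a ← 8.620526 − (+6.108e-01/-1.838e+00) = 8.952738
iter 2: u=1.275364  f(a)=+3.708e-02  f'(a)=-1.621e+00  a ← 8.952738 − (+3.708e-02/-1.621e+00) = 8.975607
iter 3: u=1.272114  f(a)=+1.562e-04  f'(a)=-1.608e+00  a ← 8.975607 − (+1.562e-04/-1.608e+00) = 8.975704
iter 4: u=1.272101  f(a)=+2.799e-09  f'(a)=-1.608e+00  a ← 8.975704 − (+2.799e-09/-1.608e+00) = 8.975704
iter 5: u=1.272101  f(a)=+3.553e-15  f'(a)=-1.608e+00  a ← 8.975704 − (+3.553e-15/-1.608e+00) = 8.975704
converged: |Δa| < 1e-12 after 5 iterations
sag = a·(cosh(S/(2a)) − 1) = 8.975704·(cosh(1.272101) − 1) = 8.296168
T_max/T_min = cosh(S/(2a)) = 1.924292

a=8.976 sag=8.296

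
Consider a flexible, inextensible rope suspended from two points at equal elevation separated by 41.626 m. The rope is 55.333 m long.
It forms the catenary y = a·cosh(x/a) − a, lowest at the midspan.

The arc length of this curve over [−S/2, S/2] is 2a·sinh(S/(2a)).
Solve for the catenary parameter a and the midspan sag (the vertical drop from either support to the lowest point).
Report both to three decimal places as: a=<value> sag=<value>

seed: a₀ = √(S³/(24(L−S))) = √(41.626³/(24·13.707)) = 14.807106
iter 1: u=1.405609  f(a)=+1.420e+00  f'(a)=-2.244e+00  a ← 14.807106 − (+1.420e+00/-2.244e+00) = 15.439711
iter 2: u=1.348018  f(a)=+9.604e-02  f'(a)=-1.950e+00  a ← 15.439711 − (+9.604e-02/-1.950e+00) = 15.488969
iter 3: u=1.343730  f(a)=+5.101e-04  f'(a)=-1.929e+00  a ← 15.488969 − (+5.101e-04/-1.929e+00) = 15.489234
iter 4: u=1.343708  f(a)=+1.456e-08  f'(a)=-1.929e+00  a ← 15.489234 − (+1.456e-08/-1.929e+00) = 15.489234
iter 5: u=1.343708  f(a)=+7.105e-15  f'(a)=-1.929e+00  a ← 15.489234 − (+7.105e-15/-1.929e+00) = 15.489234
converged: |Δa| < 1e-12 after 5 iterations
sag = a·(cosh(S/(2a)) − 1) = 15.489234·(cosh(1.343708) − 1) = 16.218046
T_max/T_min = cosh(S/(2a)) = 2.047053

a=15.489 sag=16.218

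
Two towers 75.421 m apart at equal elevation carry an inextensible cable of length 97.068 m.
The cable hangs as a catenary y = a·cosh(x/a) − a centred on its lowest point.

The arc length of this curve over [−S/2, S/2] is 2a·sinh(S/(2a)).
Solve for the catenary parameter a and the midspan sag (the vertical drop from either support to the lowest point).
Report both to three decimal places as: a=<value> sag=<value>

a=29.900 sag=27.105

seed: a₀ = √(S³/(24(L−S))) = √(75.421³/(24·21.647)) = 28.736505
iter 1: u=1.312286  f(a)=+1.942e+00  f'(a)=-1.783e+00  a ← 28.736505 − (+1.942e+00/-1.783e+00) = 29.826087
iter 2: u=1.264346  f(a)=+1.159e-01  f'(a)=-1.575e+00  a ← 29.826087 − (+1.159e-01/-1.575e+00) = 29.899667
iter 3: u=1.261235  f(a)=+4.710e-04  f'(a)=-1.563e+00  a ← 29.899667 − (+4.710e-04/-1.563e+00) = 29.899968
iter 4: u=1.261222  f(a)=+7.845e-09  f'(a)=-1.563e+00  a ← 29.899968 − (+7.845e-09/-1.563e+00) = 29.899968
iter 5: u=1.261222  f(a)=-2.842e-14  f'(a)=-1.563e+00  a ← 29.899968 − (-2.842e-14/-1.563e+00) = 29.899968
converged: |Δa| < 1e-12 after 5 iterations
sag = a·(cosh(S/(2a)) − 1) = 29.899968·(cosh(1.261222) − 1) = 27.104920
T_max/T_min = cosh(S/(2a)) = 1.906520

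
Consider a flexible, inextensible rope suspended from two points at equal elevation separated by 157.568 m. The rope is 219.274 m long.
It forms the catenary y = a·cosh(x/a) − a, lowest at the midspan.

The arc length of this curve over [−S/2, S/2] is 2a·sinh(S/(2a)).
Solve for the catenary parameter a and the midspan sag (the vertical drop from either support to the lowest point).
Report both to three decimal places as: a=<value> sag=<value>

a=54.179 sag=68.114

seed: a₀ = √(S³/(24(L−S))) = √(157.568³/(24·61.706)) = 51.396402
iter 1: u=1.532870  f(a)=+7.669e+00  f'(a)=-3.015e+00  a ← 51.396402 − (+7.669e+00/-3.015e+00) = 53.940013
iter 2: u=1.460585  f(a)=+6.060e-01  f'(a)=-2.556e+00  a ← 53.940013 − (+6.060e-01/-2.556e+00) = 54.177163
iter 3: u=1.454192  f(a)=+4.503e-03  f'(a)=-2.518e+00  a ← 54.177163 − (+4.503e-03/-2.518e+00) = 54.178952
iter 4: u=1.454144  f(a)=+2.527e-07  f'(a)=-2.517e+00  a ← 54.178952 − (+2.527e-07/-2.517e+00) = 54.178952
iter 5: u=1.454144  f(a)=+2.842e-14  f'(a)=-2.517e+00  a ← 54.178952 − (+2.842e-14/-2.517e+00) = 54.178952
converged: |Δa| < 1e-12 after 5 iterations
sag = a·(cosh(S/(2a)) − 1) = 54.178952·(cosh(1.454144) − 1) = 68.114264
T_max/T_min = cosh(S/(2a)) = 2.257209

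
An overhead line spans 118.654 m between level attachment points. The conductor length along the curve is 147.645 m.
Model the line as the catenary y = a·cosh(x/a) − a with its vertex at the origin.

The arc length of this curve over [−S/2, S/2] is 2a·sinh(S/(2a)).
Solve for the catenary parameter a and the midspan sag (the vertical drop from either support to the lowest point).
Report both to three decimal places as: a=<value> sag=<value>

seed: a₀ = √(S³/(24(L−S))) = √(118.654³/(24·28.991)) = 48.998903
iter 1: u=1.210782  f(a)=+2.201e+00  f'(a)=-1.366e+00  a ← 48.998903 − (+2.201e+00/-1.366e+00) = 50.609815
iter 2: u=1.172243  f(a)=+1.132e-01  f'(a)=-1.229e+00  a ← 50.609815 − (+1.132e-01/-1.229e+00) = 50.701922
iter 3: u=1.170113  f(a)=+3.354e-04  f'(a)=-1.222e+00  a ← 50.701922 − (+3.354e-04/-1.222e+00) = 50.702197
iter 4: u=1.170107  f(a)=+2.963e-09  f'(a)=-1.222e+00  a ← 50.702197 − (+2.963e-09/-1.222e+00) = 50.702197
iter 5: u=1.170107  f(a)=+0.000e+00  f'(a)=-1.222e+00  a ← 50.702197 − (+0.000e+00/-1.222e+00) = 50.702197
converged: |Δa| < 1e-12 after 5 iterations
sag = a·(cosh(S/(2a)) − 1) = 50.702197·(cosh(1.170107) − 1) = 38.854904
T_max/T_min = cosh(S/(2a)) = 1.766336

a=50.702 sag=38.855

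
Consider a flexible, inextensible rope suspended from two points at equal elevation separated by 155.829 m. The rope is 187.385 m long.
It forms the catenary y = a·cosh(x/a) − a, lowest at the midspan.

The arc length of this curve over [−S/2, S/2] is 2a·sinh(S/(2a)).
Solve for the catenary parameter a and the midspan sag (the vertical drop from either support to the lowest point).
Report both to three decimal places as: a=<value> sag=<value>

seed: a₀ = √(S³/(24(L−S))) = √(155.829³/(24·31.556)) = 70.684767
iter 1: u=1.102281  f(a)=+1.973e+00  f'(a)=-1.006e+00  a ← 70.684767 − (+1.973e+00/-1.006e+00) = 72.646144
iter 2: u=1.072521  f(a)=+8.512e-02  f'(a)=-9.211e-01  a ← 72.646144 − (+8.512e-02/-9.211e-01) = 72.738562
iter 3: u=1.071158  f(a)=+1.742e-04  f'(a)=-9.173e-01  a ← 72.738562 − (+1.742e-04/-9.173e-01) = 72.738752
iter 4: u=1.071155  f(a)=+7.326e-10  f'(a)=-9.173e-01  a ← 72.738752 − (+7.326e-10/-9.173e-01) = 72.738752
iter 5: u=1.071155  f(a)=+5.684e-14  f'(a)=-9.173e-01  a ← 72.738752 − (+5.684e-14/-9.173e-01) = 72.738752
converged: |Δa| < 1e-12 after 5 iterations
sag = a·(cosh(S/(2a)) − 1) = 72.738752·(cosh(1.071155) − 1) = 45.874951
T_max/T_min = cosh(S/(2a)) = 1.630681

a=72.739 sag=45.875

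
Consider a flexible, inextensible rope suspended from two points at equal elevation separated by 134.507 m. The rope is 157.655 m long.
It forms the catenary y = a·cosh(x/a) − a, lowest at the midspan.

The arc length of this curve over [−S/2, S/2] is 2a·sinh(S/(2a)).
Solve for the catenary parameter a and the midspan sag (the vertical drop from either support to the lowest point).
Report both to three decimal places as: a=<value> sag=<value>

a=67.829 sag=36.164

seed: a₀ = √(S³/(24(L−S))) = √(134.507³/(24·23.148)) = 66.184299
iter 1: u=1.016155  f(a)=+1.225e+00  f'(a)=-7.744e-01  a ← 66.184299 − (+1.225e+00/-7.744e-01) = 67.765953
iter 2: u=0.992438  f(a)=+4.528e-02  f'(a)=-7.181e-01  a ← 67.765953 − (+4.528e-02/-7.181e-01) = 67.829011
iter 3: u=0.991515  f(a)=+6.715e-05  f'(a)=-7.160e-01  a ← 67.829011 − (+6.715e-05/-7.160e-01) = 67.829104
iter 4: u=0.991514  f(a)=+1.482e-10  f'(a)=-7.160e-01  a ← 67.829104 − (+1.482e-10/-7.160e-01) = 67.829104
iter 5: u=0.991514  f(a)=+2.842e-14  f'(a)=-7.160e-01  a ← 67.829104 − (+2.842e-14/-7.160e-01) = 67.829104
converged: |Δa| < 1e-12 after 5 iterations
sag = a·(cosh(S/(2a)) − 1) = 67.829104·(cosh(0.991514) − 1) = 36.163983
T_max/T_min = cosh(S/(2a)) = 1.533163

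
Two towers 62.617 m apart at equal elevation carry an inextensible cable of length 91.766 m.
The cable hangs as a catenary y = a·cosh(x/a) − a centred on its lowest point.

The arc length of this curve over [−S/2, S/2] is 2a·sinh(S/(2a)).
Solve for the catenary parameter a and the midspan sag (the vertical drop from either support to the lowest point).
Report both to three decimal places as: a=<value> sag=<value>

seed: a₀ = √(S³/(24(L−S))) = √(62.617³/(24·29.149)) = 18.733587
iter 1: u=1.671250  f(a)=+4.352e+00  f'(a)=-4.072e+00  a ← 18.733587 − (+4.352e+00/-4.072e+00) = 19.802286
iter 2: u=1.581055  f(a)=+4.002e-01  f'(a)=-3.355e+00  a ← 19.802286 − (+4.002e-01/-3.355e+00) = 19.921572
iter 3: u=1.571588  f(a)=+4.141e-03  f'(a)=-3.286e+00  a ← 19.921572 − (+4.141e-03/-3.286e+00) = 19.922832
iter 4: u=1.571488  f(a)=+4.534e-07  f'(a)=-3.285e+00  a ← 19.922832 − (+4.534e-07/-3.285e+00) = 19.922832
iter 5: u=1.571488  f(a)=+1.421e-14  f'(a)=-3.285e+00  a ← 19.922832 − (+1.421e-14/-3.285e+00) = 19.922832
converged: |Δa| < 1e-12 after 5 iterations
sag = a·(cosh(S/(2a)) − 1) = 19.922832·(cosh(1.571488) − 1) = 30.098852
T_max/T_min = cosh(S/(2a)) = 2.510772

a=19.923 sag=30.099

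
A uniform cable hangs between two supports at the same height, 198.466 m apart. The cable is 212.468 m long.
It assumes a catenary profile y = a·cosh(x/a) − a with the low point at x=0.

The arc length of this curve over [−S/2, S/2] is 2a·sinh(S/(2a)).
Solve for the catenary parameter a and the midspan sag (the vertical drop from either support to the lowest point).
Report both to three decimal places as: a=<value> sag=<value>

a=154.109 sag=33.068

seed: a₀ = √(S³/(24(L−S))) = √(198.466³/(24·14.002)) = 152.520604
iter 1: u=0.650620  f(a)=+2.994e-01  f'(a)=-1.915e-01  a ← 152.520604 − (+2.994e-01/-1.915e-01) = 154.083861
iter 2: u=0.644019  f(a)=+4.665e-03  f'(a)=-1.856e-01  a ← 154.083861 − (+4.665e-03/-1.856e-01) = 154.108999
iter 3: u=0.643914  f(a)=+1.172e-06  f'(a)=-1.855e-01  a ← 154.108999 − (+1.172e-06/-1.855e-01) = 154.109005
iter 4: u=0.643914  f(a)=+1.137e-13  f'(a)=-1.855e-01  a ← 154.109005 − (+1.137e-13/-1.855e-01) = 154.109005
converged: |Δa| < 1e-12 after 4 iterations
sag = a·(cosh(S/(2a)) − 1) = 154.109005·(cosh(0.643914) − 1) = 33.068045
T_max/T_min = cosh(S/(2a)) = 1.214576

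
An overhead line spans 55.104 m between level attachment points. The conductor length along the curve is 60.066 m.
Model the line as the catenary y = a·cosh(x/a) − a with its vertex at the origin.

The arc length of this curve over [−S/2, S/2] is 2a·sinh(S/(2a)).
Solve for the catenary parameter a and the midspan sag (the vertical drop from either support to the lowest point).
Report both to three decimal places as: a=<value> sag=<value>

seed: a₀ = √(S³/(24(L−S))) = √(55.104³/(24·4.962)) = 37.483548
iter 1: u=0.735042  f(a)=+1.358e-01  f'(a)=-2.793e-01  a ← 37.483548 − (+1.358e-01/-2.793e-01) = 37.969633
iter 2: u=0.725633  f(a)=+2.686e-03  f'(a)=-2.684e-01  a ← 37.969633 − (+2.686e-03/-2.684e-01) = 37.979642
iter 3: u=0.725441  f(a)=+1.099e-06  f'(a)=-2.682e-01  a ← 37.979642 − (+1.099e-06/-2.682e-01) = 37.979646
iter 4: u=0.725441  f(a)=+1.918e-13  f'(a)=-2.682e-01  a ← 37.979646 − (+1.918e-13/-2.682e-01) = 37.979646
converged: |Δa| < 1e-12 after 4 iterations
sag = a·(cosh(S/(2a)) − 1) = 37.979646·(cosh(0.725441) − 1) = 10.439716
T_max/T_min = cosh(S/(2a)) = 1.274877

a=37.980 sag=10.440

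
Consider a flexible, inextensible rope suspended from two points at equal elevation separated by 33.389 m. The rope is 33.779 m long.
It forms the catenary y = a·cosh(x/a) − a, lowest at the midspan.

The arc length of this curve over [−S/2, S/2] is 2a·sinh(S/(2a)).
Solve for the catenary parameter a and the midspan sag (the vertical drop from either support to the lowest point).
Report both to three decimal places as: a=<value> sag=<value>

a=63.172 sag=2.219

seed: a₀ = √(S³/(24(L−S))) = √(33.389³/(24·0.390)) = 63.061921
iter 1: u=0.264732  f(a)=+1.369e-03  f'(a)=-1.246e-02  a ← 63.061921 − (+1.369e-03/-1.246e-02) = 63.171822
iter 2: u=0.264271  f(a)=+3.587e-06  f'(a)=-1.239e-02  a ← 63.171822 − (+3.587e-06/-1.239e-02) = 63.172112
iter 3: u=0.264270  f(a)=+2.476e-11  f'(a)=-1.239e-02  a ← 63.172112 − (+2.476e-11/-1.239e-02) = 63.172112
iter 4: u=0.264270  f(a)=+0.000e+00  f'(a)=-1.239e-02  a ← 63.172112 − (+0.000e+00/-1.239e-02) = 63.172112
converged: |Δa| < 1e-12 after 4 iterations
sag = a·(cosh(S/(2a)) − 1) = 63.172112·(cosh(0.264270) − 1) = 2.218797
T_max/T_min = cosh(S/(2a)) = 1.035123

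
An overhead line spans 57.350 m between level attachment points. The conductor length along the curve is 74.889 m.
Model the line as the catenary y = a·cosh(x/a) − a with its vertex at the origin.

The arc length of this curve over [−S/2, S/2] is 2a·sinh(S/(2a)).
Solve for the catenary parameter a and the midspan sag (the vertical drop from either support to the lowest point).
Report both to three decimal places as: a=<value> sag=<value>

seed: a₀ = √(S³/(24(L−S))) = √(57.350³/(24·17.539)) = 21.168598
iter 1: u=1.354601  f(a)=+1.681e+00  f'(a)=-1.982e+00  a ← 21.168598 − (+1.681e+00/-1.982e+00) = 22.016975
iter 2: u=1.302404  f(a)=+1.064e-01  f'(a)=-1.738e+00  a ← 22.016975 − (+1.064e-01/-1.738e+00) = 22.078160
iter 3: u=1.298795  f(a)=+4.892e-04  f'(a)=-1.722e+00  a ← 22.078160 − (+4.892e-04/-1.722e+00) = 22.078444
iter 4: u=1.298778  f(a)=+1.045e-08  f'(a)=-1.722e+00  a ← 22.078444 − (+1.045e-08/-1.722e+00) = 22.078444
iter 5: u=1.298778  f(a)=+0.000e+00  f'(a)=-1.722e+00  a ← 22.078444 − (+0.000e+00/-1.722e+00) = 22.078444
converged: |Δa| < 1e-12 after 5 iterations
sag = a·(cosh(S/(2a)) − 1) = 22.078444·(cosh(1.298778) − 1) = 21.390491
T_max/T_min = cosh(S/(2a)) = 1.968841

a=22.078 sag=21.390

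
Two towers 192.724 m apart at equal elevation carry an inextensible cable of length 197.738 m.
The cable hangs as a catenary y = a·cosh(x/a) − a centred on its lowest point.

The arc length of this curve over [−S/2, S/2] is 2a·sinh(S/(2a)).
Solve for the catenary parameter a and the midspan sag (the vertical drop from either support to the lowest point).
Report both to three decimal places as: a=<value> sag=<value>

a=244.843 sag=19.208

seed: a₀ = √(S³/(24(L−S))) = √(192.724³/(24·5.014)) = 243.896695
iter 1: u=0.395094  f(a)=+3.928e-02  f'(a)=-4.176e-02  a ← 243.896695 − (+3.928e-02/-4.176e-02) = 244.837276
iter 2: u=0.393576  f(a)=+2.284e-04  f'(a)=-4.128e-02  a ← 244.837276 − (+2.284e-04/-4.128e-02) = 244.842809
iter 3: u=0.393567  f(a)=+7.821e-09  f'(a)=-4.127e-02  a ← 244.842809 − (+7.821e-09/-4.127e-02) = 244.842809
iter 4: u=0.393567  f(a)=+2.842e-14  f'(a)=-4.127e-02  a ← 244.842809 − (+2.842e-14/-4.127e-02) = 244.842809
converged: |Δa| < 1e-12 after 4 iterations
sag = a·(cosh(S/(2a)) − 1) = 244.842809·(cosh(0.393567) − 1) = 19.208474
T_max/T_min = cosh(S/(2a)) = 1.078452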